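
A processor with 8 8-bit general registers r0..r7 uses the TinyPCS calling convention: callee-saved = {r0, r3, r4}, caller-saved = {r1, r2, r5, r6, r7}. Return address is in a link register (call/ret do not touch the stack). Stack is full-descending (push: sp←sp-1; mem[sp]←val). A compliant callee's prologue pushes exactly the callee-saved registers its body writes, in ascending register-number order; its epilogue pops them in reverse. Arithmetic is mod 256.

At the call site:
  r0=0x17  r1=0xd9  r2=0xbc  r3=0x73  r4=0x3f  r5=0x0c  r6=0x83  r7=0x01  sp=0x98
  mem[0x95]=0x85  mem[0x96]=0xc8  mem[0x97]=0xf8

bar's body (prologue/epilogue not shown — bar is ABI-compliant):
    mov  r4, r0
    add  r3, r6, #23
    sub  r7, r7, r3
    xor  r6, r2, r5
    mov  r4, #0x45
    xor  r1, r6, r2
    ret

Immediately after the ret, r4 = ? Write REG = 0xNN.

prologue: push r3 → mem[0x97]=0x73, sp=0x97
prologue: push r4 → mem[0x96]=0x3f, sp=0x96
body[0] mov  r4, r0 → r4=0x17
body[1] add  r3, r6, #23 → r3=0x9a
body[2] sub  r7, r7, r3 → r7=0x67
body[3] xor  r6, r2, r5 → r6=0xb0
body[4] mov  r4, #0x45 → r4=0x45
body[5] xor  r1, r6, r2 → r1=0x0c
epilogue: pop r4=0x3f, sp=0x97
epilogue: pop r3=0x73, sp=0x98
r4 is callee-saved → restored

REG = 0x3f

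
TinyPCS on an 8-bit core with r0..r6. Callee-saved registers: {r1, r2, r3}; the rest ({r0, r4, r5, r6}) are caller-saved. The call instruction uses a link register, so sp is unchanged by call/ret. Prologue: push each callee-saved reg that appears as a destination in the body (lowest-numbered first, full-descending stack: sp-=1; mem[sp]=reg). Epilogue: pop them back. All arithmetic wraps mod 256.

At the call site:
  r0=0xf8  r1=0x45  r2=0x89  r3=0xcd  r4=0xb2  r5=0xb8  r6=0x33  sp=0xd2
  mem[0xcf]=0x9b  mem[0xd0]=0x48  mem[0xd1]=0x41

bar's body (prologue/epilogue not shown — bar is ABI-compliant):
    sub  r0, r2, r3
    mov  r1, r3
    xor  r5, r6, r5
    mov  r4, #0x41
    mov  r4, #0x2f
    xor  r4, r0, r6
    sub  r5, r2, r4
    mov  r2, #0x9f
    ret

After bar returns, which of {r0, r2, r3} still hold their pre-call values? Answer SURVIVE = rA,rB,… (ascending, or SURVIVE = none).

prologue: push r1 -> mem[0xd1]=0x45, sp=0xd1
prologue: push r2 -> mem[0xd0]=0x89, sp=0xd0
body[0] sub  r0, r2, r3 -> r0=0xbc
body[1] mov  r1, r3 -> r1=0xcd
body[2] xor  r5, r6, r5 -> r5=0x8b
body[3] mov  r4, #0x41 -> r4=0x41
body[4] mov  r4, #0x2f -> r4=0x2f
body[5] xor  r4, r0, r6 -> r4=0x8f
body[6] sub  r5, r2, r4 -> r5=0xfa
body[7] mov  r2, #0x9f -> r2=0x9f
epilogue: pop r2=0x89, sp=0xd1
epilogue: pop r1=0x45, sp=0xd2
r0: caller-saved, written=True
r2: callee-saved, written=True
r3: callee-saved, written=False

SURVIVE = r2,r3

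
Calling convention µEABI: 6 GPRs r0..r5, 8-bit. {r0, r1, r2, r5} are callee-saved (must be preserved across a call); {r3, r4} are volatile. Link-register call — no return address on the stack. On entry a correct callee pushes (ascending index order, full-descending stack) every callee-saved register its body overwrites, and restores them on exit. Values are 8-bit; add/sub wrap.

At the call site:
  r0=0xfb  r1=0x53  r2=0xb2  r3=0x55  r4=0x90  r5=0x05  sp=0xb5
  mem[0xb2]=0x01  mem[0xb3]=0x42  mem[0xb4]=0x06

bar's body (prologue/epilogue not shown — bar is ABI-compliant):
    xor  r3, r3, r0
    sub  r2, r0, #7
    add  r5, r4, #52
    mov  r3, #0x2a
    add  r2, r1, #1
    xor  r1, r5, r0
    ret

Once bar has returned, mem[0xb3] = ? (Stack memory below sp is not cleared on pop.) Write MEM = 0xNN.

MEM = 0xb2

prologue: push r1 -> mem[0xb4]=0x53, sp=0xb4
prologue: push r2 -> mem[0xb3]=0xb2, sp=0xb3
prologue: push r5 -> mem[0xb2]=0x05, sp=0xb2
body[0] xor  r3, r3, r0 -> r3=0xae
body[1] sub  r2, r0, #7 -> r2=0xf4
body[2] add  r5, r4, #52 -> r5=0xc4
body[3] mov  r3, #0x2a -> r3=0x2a
body[4] add  r2, r1, #1 -> r2=0x54
body[5] xor  r1, r5, r0 -> r1=0x3f
epilogue: pop r5=0x05, sp=0xb3
epilogue: pop r2=0xb2, sp=0xb4
epilogue: pop r1=0x53, sp=0xb5
prologue pushed ['r1', 'r2', 'r5'] at ['0xb4', '0xb3', '0xb2']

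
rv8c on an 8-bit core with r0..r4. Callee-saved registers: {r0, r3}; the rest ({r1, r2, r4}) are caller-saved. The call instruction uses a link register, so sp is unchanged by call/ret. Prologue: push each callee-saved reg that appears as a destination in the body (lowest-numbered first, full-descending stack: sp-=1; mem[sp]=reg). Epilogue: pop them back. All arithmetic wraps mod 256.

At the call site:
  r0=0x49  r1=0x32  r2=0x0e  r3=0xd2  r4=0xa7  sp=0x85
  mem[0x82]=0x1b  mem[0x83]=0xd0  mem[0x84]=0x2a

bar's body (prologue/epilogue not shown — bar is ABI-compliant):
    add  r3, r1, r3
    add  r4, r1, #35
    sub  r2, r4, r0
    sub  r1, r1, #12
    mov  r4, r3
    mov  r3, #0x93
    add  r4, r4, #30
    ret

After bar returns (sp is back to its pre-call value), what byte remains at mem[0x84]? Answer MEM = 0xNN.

MEM = 0xd2

prologue: push r3 → mem[0x84]=0xd2, sp=0x84
body[0] add  r3, r1, r3 → r3=0x04
body[1] add  r4, r1, #35 → r4=0x55
body[2] sub  r2, r4, r0 → r2=0x0c
body[3] sub  r1, r1, #12 → r1=0x26
body[4] mov  r4, r3 → r4=0x04
body[5] mov  r3, #0x93 → r3=0x93
body[6] add  r4, r4, #30 → r4=0x22
epilogue: pop r3=0xd2, sp=0x85
prologue pushed ['r3'] at ['0x84']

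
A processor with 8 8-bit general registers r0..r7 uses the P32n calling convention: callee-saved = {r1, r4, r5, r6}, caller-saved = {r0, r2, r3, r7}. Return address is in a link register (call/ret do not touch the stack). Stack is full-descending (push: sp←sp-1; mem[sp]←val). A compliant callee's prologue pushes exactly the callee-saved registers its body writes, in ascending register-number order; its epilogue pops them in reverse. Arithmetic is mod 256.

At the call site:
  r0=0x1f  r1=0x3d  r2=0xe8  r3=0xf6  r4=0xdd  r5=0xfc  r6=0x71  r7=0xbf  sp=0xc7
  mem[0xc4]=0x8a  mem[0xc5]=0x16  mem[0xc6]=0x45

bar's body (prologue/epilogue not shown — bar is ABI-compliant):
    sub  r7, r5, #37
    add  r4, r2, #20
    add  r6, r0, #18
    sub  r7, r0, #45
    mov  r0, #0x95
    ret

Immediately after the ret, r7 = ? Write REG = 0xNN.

REG = 0xf2

prologue: push r4 -> mem[0xc6]=0xdd, sp=0xc6
prologue: push r6 -> mem[0xc5]=0x71, sp=0xc5
body[0] sub  r7, r5, #37 -> r7=0xd7
body[1] add  r4, r2, #20 -> r4=0xfc
body[2] add  r6, r0, #18 -> r6=0x31
body[3] sub  r7, r0, #45 -> r7=0xf2
body[4] mov  r0, #0x95 -> r0=0x95
epilogue: pop r6=0x71, sp=0xc6
epilogue: pop r4=0xdd, sp=0xc7
r7 is caller-saved -> body value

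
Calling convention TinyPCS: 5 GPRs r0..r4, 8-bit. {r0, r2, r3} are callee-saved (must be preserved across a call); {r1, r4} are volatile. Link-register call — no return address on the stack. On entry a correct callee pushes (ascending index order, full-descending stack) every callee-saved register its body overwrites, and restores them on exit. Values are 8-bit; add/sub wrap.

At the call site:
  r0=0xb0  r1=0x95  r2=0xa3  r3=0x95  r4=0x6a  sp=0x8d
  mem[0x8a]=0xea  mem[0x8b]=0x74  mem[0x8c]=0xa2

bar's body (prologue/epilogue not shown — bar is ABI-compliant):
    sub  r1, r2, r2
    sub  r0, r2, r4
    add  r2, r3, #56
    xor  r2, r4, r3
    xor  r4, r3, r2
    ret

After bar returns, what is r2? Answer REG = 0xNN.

REG = 0xa3

prologue: push r0 → mem[0x8c]=0xb0, sp=0x8c
prologue: push r2 → mem[0x8b]=0xa3, sp=0x8b
body[0] sub  r1, r2, r2 → r1=0x00
body[1] sub  r0, r2, r4 → r0=0x39
body[2] add  r2, r3, #56 → r2=0xcd
body[3] xor  r2, r4, r3 → r2=0xff
body[4] xor  r4, r3, r2 → r4=0x6a
epilogue: pop r2=0xa3, sp=0x8c
epilogue: pop r0=0xb0, sp=0x8d
r2 is callee-saved → restored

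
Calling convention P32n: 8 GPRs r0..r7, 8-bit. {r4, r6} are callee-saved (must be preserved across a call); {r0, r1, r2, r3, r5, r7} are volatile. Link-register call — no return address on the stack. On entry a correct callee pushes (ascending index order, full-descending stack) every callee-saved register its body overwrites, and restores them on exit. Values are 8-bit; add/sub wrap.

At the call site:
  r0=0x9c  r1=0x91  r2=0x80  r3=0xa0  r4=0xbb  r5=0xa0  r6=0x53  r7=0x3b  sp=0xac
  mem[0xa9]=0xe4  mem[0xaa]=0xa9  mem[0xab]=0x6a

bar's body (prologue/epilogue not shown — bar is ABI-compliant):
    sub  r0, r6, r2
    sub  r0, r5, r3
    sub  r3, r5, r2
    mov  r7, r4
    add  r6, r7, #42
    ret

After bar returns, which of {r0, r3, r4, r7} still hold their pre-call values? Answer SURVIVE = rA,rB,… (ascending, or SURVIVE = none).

prologue: push r6 → mem[0xab]=0x53, sp=0xab
body[0] sub  r0, r6, r2 → r0=0xd3
body[1] sub  r0, r5, r3 → r0=0x00
body[2] sub  r3, r5, r2 → r3=0x20
body[3] mov  r7, r4 → r7=0xbb
body[4] add  r6, r7, #42 → r6=0xe5
epilogue: pop r6=0x53, sp=0xac
r0: caller-saved, written=True
r3: caller-saved, written=True
r4: callee-saved, written=False
r7: caller-saved, written=True

SURVIVE = r4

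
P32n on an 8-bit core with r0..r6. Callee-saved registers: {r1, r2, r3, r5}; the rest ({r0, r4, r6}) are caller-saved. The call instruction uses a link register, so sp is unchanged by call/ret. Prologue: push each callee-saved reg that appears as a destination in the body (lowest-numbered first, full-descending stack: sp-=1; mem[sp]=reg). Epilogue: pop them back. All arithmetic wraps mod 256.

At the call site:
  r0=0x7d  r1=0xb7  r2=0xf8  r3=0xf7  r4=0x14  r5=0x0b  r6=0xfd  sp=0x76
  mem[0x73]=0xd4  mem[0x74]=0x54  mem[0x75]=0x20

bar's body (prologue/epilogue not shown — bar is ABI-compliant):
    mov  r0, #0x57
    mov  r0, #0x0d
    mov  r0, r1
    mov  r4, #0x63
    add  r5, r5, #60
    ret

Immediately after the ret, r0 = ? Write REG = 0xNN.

REG = 0xb7

prologue: push r5 → mem[0x75]=0x0b, sp=0x75
body[0] mov  r0, #0x57 → r0=0x57
body[1] mov  r0, #0x0d → r0=0x0d
body[2] mov  r0, r1 → r0=0xb7
body[3] mov  r4, #0x63 → r4=0x63
body[4] add  r5, r5, #60 → r5=0x47
epilogue: pop r5=0x0b, sp=0x76
r0 is caller-saved → body value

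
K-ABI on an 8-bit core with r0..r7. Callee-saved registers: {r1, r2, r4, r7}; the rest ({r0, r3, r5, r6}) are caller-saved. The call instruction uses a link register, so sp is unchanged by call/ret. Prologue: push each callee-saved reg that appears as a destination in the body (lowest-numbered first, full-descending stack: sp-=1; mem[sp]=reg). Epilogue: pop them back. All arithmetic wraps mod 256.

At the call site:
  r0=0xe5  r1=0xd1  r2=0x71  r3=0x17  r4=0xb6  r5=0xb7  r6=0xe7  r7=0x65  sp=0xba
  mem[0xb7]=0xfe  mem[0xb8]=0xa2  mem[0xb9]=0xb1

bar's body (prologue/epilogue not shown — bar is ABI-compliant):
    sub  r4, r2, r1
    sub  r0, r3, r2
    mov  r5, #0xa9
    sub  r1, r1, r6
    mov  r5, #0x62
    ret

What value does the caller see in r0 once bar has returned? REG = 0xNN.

prologue: push r1 → mem[0xb9]=0xd1, sp=0xb9
prologue: push r4 → mem[0xb8]=0xb6, sp=0xb8
body[0] sub  r4, r2, r1 → r4=0xa0
body[1] sub  r0, r3, r2 → r0=0xa6
body[2] mov  r5, #0xa9 → r5=0xa9
body[3] sub  r1, r1, r6 → r1=0xea
body[4] mov  r5, #0x62 → r5=0x62
epilogue: pop r4=0xb6, sp=0xb9
epilogue: pop r1=0xd1, sp=0xba
r0 is caller-saved → body value

REG = 0xa6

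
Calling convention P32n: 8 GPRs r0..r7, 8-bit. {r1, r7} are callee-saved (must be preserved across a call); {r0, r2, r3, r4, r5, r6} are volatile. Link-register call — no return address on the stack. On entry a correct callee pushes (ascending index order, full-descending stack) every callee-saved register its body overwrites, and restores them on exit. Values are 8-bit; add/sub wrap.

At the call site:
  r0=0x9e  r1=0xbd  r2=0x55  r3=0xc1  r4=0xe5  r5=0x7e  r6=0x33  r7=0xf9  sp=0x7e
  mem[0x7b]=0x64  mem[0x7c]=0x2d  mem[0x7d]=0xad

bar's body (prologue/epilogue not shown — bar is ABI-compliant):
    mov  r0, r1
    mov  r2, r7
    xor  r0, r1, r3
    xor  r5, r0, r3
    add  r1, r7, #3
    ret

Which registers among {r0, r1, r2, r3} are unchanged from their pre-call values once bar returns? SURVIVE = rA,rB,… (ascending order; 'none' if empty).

SURVIVE = r1,r3

prologue: push r1 → mem[0x7d]=0xbd, sp=0x7d
body[0] mov  r0, r1 → r0=0xbd
body[1] mov  r2, r7 → r2=0xf9
body[2] xor  r0, r1, r3 → r0=0x7c
body[3] xor  r5, r0, r3 → r5=0xbd
body[4] add  r1, r7, #3 → r1=0xfc
epilogue: pop r1=0xbd, sp=0x7e
r0: caller-saved, written=True
r1: callee-saved, written=True
r2: caller-saved, written=True
r3: caller-saved, written=False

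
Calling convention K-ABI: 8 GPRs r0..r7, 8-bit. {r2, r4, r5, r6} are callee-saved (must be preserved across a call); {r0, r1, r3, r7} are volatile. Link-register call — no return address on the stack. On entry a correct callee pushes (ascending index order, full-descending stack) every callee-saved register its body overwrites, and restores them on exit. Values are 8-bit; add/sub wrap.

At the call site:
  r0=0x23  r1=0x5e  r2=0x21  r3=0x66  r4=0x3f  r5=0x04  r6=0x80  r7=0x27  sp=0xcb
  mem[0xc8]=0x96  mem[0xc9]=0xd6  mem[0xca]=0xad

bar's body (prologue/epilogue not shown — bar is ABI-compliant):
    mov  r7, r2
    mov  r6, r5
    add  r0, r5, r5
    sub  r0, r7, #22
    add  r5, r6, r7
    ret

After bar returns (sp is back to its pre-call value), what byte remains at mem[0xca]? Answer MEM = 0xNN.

prologue: push r5 → mem[0xca]=0x04, sp=0xca
prologue: push r6 → mem[0xc9]=0x80, sp=0xc9
body[0] mov  r7, r2 → r7=0x21
body[1] mov  r6, r5 → r6=0x04
body[2] add  r0, r5, r5 → r0=0x08
body[3] sub  r0, r7, #22 → r0=0x0b
body[4] add  r5, r6, r7 → r5=0x25
epilogue: pop r6=0x80, sp=0xca
epilogue: pop r5=0x04, sp=0xcb
prologue pushed ['r5', 'r6'] at ['0xca', '0xc9']

MEM = 0x04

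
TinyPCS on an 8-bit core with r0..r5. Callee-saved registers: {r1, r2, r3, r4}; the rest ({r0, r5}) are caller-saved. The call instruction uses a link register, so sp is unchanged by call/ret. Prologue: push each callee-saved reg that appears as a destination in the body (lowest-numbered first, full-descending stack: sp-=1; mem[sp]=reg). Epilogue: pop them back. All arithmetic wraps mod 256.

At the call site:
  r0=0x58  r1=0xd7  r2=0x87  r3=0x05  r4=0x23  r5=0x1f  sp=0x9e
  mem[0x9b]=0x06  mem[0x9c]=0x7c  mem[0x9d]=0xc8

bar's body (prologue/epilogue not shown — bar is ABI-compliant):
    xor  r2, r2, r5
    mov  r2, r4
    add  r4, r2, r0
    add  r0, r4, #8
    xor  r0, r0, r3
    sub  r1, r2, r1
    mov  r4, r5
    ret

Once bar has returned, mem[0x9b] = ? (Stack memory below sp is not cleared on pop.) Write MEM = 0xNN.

MEM = 0x23

prologue: push r1 -> mem[0x9d]=0xd7, sp=0x9d
prologue: push r2 -> mem[0x9c]=0x87, sp=0x9c
prologue: push r4 -> mem[0x9b]=0x23, sp=0x9b
body[0] xor  r2, r2, r5 -> r2=0x98
body[1] mov  r2, r4 -> r2=0x23
body[2] add  r4, r2, r0 -> r4=0x7b
body[3] add  r0, r4, #8 -> r0=0x83
body[4] xor  r0, r0, r3 -> r0=0x86
body[5] sub  r1, r2, r1 -> r1=0x4c
body[6] mov  r4, r5 -> r4=0x1f
epilogue: pop r4=0x23, sp=0x9c
epilogue: pop r2=0x87, sp=0x9d
epilogue: pop r1=0xd7, sp=0x9e
prologue pushed ['r1', 'r2', 'r4'] at ['0x9d', '0x9c', '0x9b']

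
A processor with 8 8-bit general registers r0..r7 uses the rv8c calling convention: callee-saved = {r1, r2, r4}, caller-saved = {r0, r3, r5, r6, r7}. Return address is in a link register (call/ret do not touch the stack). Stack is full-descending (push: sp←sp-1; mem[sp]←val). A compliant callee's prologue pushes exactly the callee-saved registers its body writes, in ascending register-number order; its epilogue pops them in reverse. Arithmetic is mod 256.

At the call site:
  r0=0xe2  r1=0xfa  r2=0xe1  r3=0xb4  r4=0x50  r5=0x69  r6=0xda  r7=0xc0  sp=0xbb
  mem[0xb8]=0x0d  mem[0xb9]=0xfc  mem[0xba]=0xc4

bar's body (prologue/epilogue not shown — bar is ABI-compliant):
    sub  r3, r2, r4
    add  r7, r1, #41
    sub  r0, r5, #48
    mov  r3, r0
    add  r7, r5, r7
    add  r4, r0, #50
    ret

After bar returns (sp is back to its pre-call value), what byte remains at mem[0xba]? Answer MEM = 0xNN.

prologue: push r4 → mem[0xba]=0x50, sp=0xba
body[0] sub  r3, r2, r4 → r3=0x91
body[1] add  r7, r1, #41 → r7=0x23
body[2] sub  r0, r5, #48 → r0=0x39
body[3] mov  r3, r0 → r3=0x39
body[4] add  r7, r5, r7 → r7=0x8c
body[5] add  r4, r0, #50 → r4=0x6b
epilogue: pop r4=0x50, sp=0xbb
prologue pushed ['r4'] at ['0xba']

MEM = 0x50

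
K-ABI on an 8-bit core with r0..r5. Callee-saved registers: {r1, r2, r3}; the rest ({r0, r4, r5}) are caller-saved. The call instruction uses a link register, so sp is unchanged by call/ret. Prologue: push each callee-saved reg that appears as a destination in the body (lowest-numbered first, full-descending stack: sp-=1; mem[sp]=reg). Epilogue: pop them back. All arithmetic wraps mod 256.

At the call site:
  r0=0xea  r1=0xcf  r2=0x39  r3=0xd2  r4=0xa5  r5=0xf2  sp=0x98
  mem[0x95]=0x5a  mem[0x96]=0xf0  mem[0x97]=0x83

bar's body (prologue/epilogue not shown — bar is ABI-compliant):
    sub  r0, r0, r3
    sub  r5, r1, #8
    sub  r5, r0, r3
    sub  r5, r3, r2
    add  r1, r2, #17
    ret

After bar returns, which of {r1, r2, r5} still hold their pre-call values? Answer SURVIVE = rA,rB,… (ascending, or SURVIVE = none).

prologue: push r1 → mem[0x97]=0xcf, sp=0x97
body[0] sub  r0, r0, r3 → r0=0x18
body[1] sub  r5, r1, #8 → r5=0xc7
body[2] sub  r5, r0, r3 → r5=0x46
body[3] sub  r5, r3, r2 → r5=0x99
body[4] add  r1, r2, #17 → r1=0x4a
epilogue: pop r1=0xcf, sp=0x98
r1: callee-saved, written=True
r2: callee-saved, written=False
r5: caller-saved, written=True

SURVIVE = r1,r2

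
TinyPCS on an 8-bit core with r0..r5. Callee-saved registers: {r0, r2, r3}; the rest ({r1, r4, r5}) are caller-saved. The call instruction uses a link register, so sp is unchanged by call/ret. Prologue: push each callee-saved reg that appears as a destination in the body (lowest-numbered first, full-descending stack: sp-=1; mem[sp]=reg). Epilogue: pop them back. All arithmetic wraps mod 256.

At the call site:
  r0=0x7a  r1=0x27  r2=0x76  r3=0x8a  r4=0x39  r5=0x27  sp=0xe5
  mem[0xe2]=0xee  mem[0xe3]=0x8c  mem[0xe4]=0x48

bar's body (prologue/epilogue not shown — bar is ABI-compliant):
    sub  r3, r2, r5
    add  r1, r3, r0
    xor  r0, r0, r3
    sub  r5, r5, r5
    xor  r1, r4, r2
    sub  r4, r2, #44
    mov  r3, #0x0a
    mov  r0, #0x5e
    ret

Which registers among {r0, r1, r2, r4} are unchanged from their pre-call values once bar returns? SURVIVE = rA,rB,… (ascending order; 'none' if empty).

SURVIVE = r0,r2

prologue: push r0 → mem[0xe4]=0x7a, sp=0xe4
prologue: push r3 → mem[0xe3]=0x8a, sp=0xe3
body[0] sub  r3, r2, r5 → r3=0x4f
body[1] add  r1, r3, r0 → r1=0xc9
body[2] xor  r0, r0, r3 → r0=0x35
body[3] sub  r5, r5, r5 → r5=0x00
body[4] xor  r1, r4, r2 → r1=0x4f
body[5] sub  r4, r2, #44 → r4=0x4a
body[6] mov  r3, #0x0a → r3=0x0a
body[7] mov  r0, #0x5e → r0=0x5e
epilogue: pop r3=0x8a, sp=0xe4
epilogue: pop r0=0x7a, sp=0xe5
r0: callee-saved, written=True
r1: caller-saved, written=True
r2: callee-saved, written=False
r4: caller-saved, written=True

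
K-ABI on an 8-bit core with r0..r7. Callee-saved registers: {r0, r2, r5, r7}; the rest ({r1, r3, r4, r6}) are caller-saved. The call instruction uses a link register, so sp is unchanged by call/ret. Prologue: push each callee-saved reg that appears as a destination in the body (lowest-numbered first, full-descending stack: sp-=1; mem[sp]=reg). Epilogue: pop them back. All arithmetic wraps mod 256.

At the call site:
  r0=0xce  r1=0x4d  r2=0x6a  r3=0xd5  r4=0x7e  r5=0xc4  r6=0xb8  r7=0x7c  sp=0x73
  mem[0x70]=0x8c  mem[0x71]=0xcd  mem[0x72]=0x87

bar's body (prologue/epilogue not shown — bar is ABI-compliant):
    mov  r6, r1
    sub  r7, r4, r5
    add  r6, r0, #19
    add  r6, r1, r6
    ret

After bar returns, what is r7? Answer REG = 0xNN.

REG = 0x7c

prologue: push r7 -> mem[0x72]=0x7c, sp=0x72
body[0] mov  r6, r1 -> r6=0x4d
body[1] sub  r7, r4, r5 -> r7=0xba
body[2] add  r6, r0, #19 -> r6=0xe1
body[3] add  r6, r1, r6 -> r6=0x2e
epilogue: pop r7=0x7c, sp=0x73
r7 is callee-saved -> restored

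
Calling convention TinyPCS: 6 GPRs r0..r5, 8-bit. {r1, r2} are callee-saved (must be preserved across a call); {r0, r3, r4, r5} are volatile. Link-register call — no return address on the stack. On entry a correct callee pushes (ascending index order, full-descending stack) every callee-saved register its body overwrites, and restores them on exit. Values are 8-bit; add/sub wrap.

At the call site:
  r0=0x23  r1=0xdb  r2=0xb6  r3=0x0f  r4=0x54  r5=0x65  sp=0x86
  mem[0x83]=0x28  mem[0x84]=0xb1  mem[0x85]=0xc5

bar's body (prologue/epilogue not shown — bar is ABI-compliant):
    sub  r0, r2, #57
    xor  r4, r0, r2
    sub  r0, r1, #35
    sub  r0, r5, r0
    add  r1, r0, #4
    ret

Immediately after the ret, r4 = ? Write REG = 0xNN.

prologue: push r1 → mem[0x85]=0xdb, sp=0x85
body[0] sub  r0, r2, #57 → r0=0x7d
body[1] xor  r4, r0, r2 → r4=0xcb
body[2] sub  r0, r1, #35 → r0=0xb8
body[3] sub  r0, r5, r0 → r0=0xad
body[4] add  r1, r0, #4 → r1=0xb1
epilogue: pop r1=0xdb, sp=0x86
r4 is caller-saved → body value

REG = 0xcb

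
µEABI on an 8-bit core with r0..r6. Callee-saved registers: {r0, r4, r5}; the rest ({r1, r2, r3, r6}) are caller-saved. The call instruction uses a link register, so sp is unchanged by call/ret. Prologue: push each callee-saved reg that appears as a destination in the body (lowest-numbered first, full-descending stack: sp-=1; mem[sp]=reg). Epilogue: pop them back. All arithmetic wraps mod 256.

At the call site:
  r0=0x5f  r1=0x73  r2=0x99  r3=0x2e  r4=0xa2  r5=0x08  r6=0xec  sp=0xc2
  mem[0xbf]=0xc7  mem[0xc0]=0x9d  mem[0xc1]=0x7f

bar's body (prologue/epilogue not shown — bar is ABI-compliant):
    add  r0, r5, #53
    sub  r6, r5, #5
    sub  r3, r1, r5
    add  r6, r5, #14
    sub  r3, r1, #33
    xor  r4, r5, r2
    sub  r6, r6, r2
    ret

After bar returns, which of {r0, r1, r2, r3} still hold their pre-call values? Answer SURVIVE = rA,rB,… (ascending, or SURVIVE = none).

SURVIVE = r0,r1,r2

prologue: push r0 -> mem[0xc1]=0x5f, sp=0xc1
prologue: push r4 -> mem[0xc0]=0xa2, sp=0xc0
body[0] add  r0, r5, #53 -> r0=0x3d
body[1] sub  r6, r5, #5 -> r6=0x03
body[2] sub  r3, r1, r5 -> r3=0x6b
body[3] add  r6, r5, #14 -> r6=0x16
body[4] sub  r3, r1, #33 -> r3=0x52
body[5] xor  r4, r5, r2 -> r4=0x91
body[6] sub  r6, r6, r2 -> r6=0x7d
epilogue: pop r4=0xa2, sp=0xc1
epilogue: pop r0=0x5f, sp=0xc2
r0: callee-saved, written=True
r1: caller-saved, written=False
r2: caller-saved, written=False
r3: caller-saved, written=True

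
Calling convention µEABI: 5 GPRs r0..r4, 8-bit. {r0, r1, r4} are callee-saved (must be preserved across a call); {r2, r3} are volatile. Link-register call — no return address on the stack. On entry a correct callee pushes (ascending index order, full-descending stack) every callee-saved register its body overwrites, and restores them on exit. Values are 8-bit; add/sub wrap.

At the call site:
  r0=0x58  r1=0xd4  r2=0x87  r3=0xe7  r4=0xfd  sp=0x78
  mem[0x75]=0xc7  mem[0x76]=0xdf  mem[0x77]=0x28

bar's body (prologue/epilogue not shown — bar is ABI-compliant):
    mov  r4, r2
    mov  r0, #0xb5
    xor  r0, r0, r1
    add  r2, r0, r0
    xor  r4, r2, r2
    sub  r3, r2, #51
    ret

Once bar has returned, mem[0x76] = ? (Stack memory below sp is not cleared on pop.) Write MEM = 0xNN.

prologue: push r0 → mem[0x77]=0x58, sp=0x77
prologue: push r4 → mem[0x76]=0xfd, sp=0x76
body[0] mov  r4, r2 → r4=0x87
body[1] mov  r0, #0xb5 → r0=0xb5
body[2] xor  r0, r0, r1 → r0=0x61
body[3] add  r2, r0, r0 → r2=0xc2
body[4] xor  r4, r2, r2 → r4=0x00
body[5] sub  r3, r2, #51 → r3=0x8f
epilogue: pop r4=0xfd, sp=0x77
epilogue: pop r0=0x58, sp=0x78
prologue pushed ['r0', 'r4'] at ['0x77', '0x76']

MEM = 0xfd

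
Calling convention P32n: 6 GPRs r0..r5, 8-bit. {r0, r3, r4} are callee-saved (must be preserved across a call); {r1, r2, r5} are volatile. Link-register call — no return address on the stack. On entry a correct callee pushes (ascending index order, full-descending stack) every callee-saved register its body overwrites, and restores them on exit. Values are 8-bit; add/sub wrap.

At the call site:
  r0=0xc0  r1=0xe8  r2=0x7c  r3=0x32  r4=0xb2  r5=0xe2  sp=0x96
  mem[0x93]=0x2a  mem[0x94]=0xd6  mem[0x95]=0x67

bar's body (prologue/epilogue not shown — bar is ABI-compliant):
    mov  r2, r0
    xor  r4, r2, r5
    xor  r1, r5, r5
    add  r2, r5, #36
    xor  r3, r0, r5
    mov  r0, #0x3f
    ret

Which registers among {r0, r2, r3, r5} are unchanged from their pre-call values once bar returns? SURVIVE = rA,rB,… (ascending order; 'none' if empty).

SURVIVE = r0,r3,r5

prologue: push r0 → mem[0x95]=0xc0, sp=0x95
prologue: push r3 → mem[0x94]=0x32, sp=0x94
prologue: push r4 → mem[0x93]=0xb2, sp=0x93
body[0] mov  r2, r0 → r2=0xc0
body[1] xor  r4, r2, r5 → r4=0x22
body[2] xor  r1, r5, r5 → r1=0x00
body[3] add  r2, r5, #36 → r2=0x06
body[4] xor  r3, r0, r5 → r3=0x22
body[5] mov  r0, #0x3f → r0=0x3f
epilogue: pop r4=0xb2, sp=0x94
epilogue: pop r3=0x32, sp=0x95
epilogue: pop r0=0xc0, sp=0x96
r0: callee-saved, written=True
r2: caller-saved, written=True
r3: callee-saved, written=True
r5: caller-saved, written=False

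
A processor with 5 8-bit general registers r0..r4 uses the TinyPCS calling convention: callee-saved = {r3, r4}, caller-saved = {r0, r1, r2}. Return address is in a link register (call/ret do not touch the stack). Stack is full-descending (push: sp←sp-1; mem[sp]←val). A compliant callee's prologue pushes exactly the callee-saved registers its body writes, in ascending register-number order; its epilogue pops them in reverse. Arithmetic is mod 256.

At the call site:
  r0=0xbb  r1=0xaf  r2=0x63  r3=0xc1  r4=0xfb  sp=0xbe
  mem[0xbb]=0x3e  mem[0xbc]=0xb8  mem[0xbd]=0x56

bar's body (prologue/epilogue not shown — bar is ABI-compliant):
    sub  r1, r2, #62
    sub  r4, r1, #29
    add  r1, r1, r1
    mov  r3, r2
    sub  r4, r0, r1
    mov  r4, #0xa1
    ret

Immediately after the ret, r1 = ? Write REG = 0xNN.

prologue: push r3 → mem[0xbd]=0xc1, sp=0xbd
prologue: push r4 → mem[0xbc]=0xfb, sp=0xbc
body[0] sub  r1, r2, #62 → r1=0x25
body[1] sub  r4, r1, #29 → r4=0x08
body[2] add  r1, r1, r1 → r1=0x4a
body[3] mov  r3, r2 → r3=0x63
body[4] sub  r4, r0, r1 → r4=0x71
body[5] mov  r4, #0xa1 → r4=0xa1
epilogue: pop r4=0xfb, sp=0xbd
epilogue: pop r3=0xc1, sp=0xbe
r1 is caller-saved → body value

REG = 0x4a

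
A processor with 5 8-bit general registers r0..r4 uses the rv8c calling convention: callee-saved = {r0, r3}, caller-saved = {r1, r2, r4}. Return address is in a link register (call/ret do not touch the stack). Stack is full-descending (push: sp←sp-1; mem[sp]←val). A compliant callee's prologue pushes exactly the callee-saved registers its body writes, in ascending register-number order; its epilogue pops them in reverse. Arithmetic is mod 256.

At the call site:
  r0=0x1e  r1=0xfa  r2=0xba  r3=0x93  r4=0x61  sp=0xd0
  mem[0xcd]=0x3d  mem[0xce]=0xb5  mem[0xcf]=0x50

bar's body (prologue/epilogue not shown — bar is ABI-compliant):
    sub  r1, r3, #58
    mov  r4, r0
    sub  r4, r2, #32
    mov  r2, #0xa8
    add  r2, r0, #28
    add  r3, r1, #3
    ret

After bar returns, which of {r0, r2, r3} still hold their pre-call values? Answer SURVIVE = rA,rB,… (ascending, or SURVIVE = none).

prologue: push r3 → mem[0xcf]=0x93, sp=0xcf
body[0] sub  r1, r3, #58 → r1=0x59
body[1] mov  r4, r0 → r4=0x1e
body[2] sub  r4, r2, #32 → r4=0x9a
body[3] mov  r2, #0xa8 → r2=0xa8
body[4] add  r2, r0, #28 → r2=0x3a
body[5] add  r3, r1, #3 → r3=0x5c
epilogue: pop r3=0x93, sp=0xd0
r0: callee-saved, written=False
r2: caller-saved, written=True
r3: callee-saved, written=True

SURVIVE = r0,r3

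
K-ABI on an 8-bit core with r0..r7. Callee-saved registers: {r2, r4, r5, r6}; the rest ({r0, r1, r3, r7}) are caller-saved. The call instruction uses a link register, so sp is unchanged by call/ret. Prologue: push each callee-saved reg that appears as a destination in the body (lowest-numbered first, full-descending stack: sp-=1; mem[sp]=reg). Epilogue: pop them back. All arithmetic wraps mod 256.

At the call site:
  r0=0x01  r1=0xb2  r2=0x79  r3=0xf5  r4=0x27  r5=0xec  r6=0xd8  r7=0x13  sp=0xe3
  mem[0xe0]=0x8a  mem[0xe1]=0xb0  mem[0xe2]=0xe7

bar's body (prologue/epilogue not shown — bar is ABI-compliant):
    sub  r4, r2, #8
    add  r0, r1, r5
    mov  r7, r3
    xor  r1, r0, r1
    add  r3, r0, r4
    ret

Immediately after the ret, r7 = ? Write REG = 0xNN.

prologue: push r4 -> mem[0xe2]=0x27, sp=0xe2
body[0] sub  r4, r2, #8 -> r4=0x71
body[1] add  r0, r1, r5 -> r0=0x9e
body[2] mov  r7, r3 -> r7=0xf5
body[3] xor  r1, r0, r1 -> r1=0x2c
body[4] add  r3, r0, r4 -> r3=0x0f
epilogue: pop r4=0x27, sp=0xe3
r7 is caller-saved -> body value

REG = 0xf5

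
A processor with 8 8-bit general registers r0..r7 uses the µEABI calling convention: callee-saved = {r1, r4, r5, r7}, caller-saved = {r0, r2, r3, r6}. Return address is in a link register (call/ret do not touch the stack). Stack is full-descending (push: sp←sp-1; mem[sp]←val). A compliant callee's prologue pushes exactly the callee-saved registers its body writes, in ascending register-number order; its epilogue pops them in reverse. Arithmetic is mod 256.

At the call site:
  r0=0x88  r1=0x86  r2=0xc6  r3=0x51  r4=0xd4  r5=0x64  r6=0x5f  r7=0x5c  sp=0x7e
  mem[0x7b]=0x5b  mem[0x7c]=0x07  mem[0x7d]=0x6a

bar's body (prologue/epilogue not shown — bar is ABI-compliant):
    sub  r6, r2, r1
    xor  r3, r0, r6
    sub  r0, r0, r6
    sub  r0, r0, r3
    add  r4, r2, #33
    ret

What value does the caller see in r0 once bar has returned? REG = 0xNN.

prologue: push r4 → mem[0x7d]=0xd4, sp=0x7d
body[0] sub  r6, r2, r1 → r6=0x40
body[1] xor  r3, r0, r6 → r3=0xc8
body[2] sub  r0, r0, r6 → r0=0x48
body[3] sub  r0, r0, r3 → r0=0x80
body[4] add  r4, r2, #33 → r4=0xe7
epilogue: pop r4=0xd4, sp=0x7e
r0 is caller-saved → body value

REG = 0x80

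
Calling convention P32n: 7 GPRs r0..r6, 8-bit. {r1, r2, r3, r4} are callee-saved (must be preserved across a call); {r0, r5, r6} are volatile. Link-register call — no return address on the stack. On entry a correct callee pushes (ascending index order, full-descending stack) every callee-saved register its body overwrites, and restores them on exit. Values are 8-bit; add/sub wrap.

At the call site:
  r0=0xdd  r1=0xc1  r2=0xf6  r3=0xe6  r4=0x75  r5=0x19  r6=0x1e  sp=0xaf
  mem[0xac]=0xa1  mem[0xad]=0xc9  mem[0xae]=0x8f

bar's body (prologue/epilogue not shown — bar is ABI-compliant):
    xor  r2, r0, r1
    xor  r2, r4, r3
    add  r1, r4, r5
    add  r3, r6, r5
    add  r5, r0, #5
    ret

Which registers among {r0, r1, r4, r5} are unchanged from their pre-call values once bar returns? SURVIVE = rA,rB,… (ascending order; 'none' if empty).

SURVIVE = r0,r1,r4

prologue: push r1 -> mem[0xae]=0xc1, sp=0xae
prologue: push r2 -> mem[0xad]=0xf6, sp=0xad
prologue: push r3 -> mem[0xac]=0xe6, sp=0xac
body[0] xor  r2, r0, r1 -> r2=0x1c
body[1] xor  r2, r4, r3 -> r2=0x93
body[2] add  r1, r4, r5 -> r1=0x8e
body[3] add  r3, r6, r5 -> r3=0x37
body[4] add  r5, r0, #5 -> r5=0xe2
epilogue: pop r3=0xe6, sp=0xad
epilogue: pop r2=0xf6, sp=0xae
epilogue: pop r1=0xc1, sp=0xaf
r0: caller-saved, written=False
r1: callee-saved, written=True
r4: callee-saved, written=False
r5: caller-saved, written=True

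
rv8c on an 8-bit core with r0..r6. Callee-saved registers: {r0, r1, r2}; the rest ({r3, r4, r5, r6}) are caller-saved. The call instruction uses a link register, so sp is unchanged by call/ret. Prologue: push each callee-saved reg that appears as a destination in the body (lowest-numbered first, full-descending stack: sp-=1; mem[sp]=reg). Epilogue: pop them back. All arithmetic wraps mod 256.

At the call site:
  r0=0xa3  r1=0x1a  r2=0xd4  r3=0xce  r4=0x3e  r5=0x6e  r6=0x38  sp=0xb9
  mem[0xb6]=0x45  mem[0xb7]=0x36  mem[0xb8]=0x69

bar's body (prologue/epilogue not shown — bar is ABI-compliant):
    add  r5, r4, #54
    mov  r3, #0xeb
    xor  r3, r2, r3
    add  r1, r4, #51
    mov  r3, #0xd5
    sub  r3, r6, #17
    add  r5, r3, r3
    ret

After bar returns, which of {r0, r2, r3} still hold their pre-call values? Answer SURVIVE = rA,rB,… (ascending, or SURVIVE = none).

SURVIVE = r0,r2

prologue: push r1 → mem[0xb8]=0x1a, sp=0xb8
body[0] add  r5, r4, #54 → r5=0x74
body[1] mov  r3, #0xeb → r3=0xeb
body[2] xor  r3, r2, r3 → r3=0x3f
body[3] add  r1, r4, #51 → r1=0x71
body[4] mov  r3, #0xd5 → r3=0xd5
body[5] sub  r3, r6, #17 → r3=0x27
body[6] add  r5, r3, r3 → r5=0x4e
epilogue: pop r1=0x1a, sp=0xb9
r0: callee-saved, written=False
r2: callee-saved, written=False
r3: caller-saved, written=True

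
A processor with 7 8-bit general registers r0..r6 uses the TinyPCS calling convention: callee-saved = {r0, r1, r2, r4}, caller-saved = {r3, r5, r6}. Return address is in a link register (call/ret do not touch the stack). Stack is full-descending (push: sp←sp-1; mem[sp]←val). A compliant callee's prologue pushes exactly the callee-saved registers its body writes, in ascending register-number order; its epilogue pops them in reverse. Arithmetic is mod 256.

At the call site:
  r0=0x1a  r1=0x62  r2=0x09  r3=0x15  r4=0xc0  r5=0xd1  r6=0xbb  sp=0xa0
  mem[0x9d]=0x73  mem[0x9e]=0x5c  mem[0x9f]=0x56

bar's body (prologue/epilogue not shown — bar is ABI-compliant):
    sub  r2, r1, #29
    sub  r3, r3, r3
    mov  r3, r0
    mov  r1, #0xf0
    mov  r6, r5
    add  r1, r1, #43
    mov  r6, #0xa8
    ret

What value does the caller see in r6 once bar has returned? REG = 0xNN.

prologue: push r1 → mem[0x9f]=0x62, sp=0x9f
prologue: push r2 → mem[0x9e]=0x09, sp=0x9e
body[0] sub  r2, r1, #29 → r2=0x45
body[1] sub  r3, r3, r3 → r3=0x00
body[2] mov  r3, r0 → r3=0x1a
body[3] mov  r1, #0xf0 → r1=0xf0
body[4] mov  r6, r5 → r6=0xd1
body[5] add  r1, r1, #43 → r1=0x1b
body[6] mov  r6, #0xa8 → r6=0xa8
epilogue: pop r2=0x09, sp=0x9f
epilogue: pop r1=0x62, sp=0xa0
r6 is caller-saved → body value

REG = 0xa8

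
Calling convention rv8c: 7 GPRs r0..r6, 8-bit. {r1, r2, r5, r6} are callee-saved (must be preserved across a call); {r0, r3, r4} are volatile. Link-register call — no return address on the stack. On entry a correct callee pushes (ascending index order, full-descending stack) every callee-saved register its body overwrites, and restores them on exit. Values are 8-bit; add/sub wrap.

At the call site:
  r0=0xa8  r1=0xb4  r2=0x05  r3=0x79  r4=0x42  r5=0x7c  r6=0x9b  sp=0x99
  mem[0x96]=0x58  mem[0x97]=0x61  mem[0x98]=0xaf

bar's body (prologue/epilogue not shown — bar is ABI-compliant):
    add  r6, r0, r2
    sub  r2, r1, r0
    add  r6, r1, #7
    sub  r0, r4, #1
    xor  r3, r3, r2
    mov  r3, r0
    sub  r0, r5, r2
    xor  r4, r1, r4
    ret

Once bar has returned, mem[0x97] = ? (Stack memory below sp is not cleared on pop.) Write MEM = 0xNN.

prologue: push r2 → mem[0x98]=0x05, sp=0x98
prologue: push r6 → mem[0x97]=0x9b, sp=0x97
body[0] add  r6, r0, r2 → r6=0xad
body[1] sub  r2, r1, r0 → r2=0x0c
body[2] add  r6, r1, #7 → r6=0xbb
body[3] sub  r0, r4, #1 → r0=0x41
body[4] xor  r3, r3, r2 → r3=0x75
body[5] mov  r3, r0 → r3=0x41
body[6] sub  r0, r5, r2 → r0=0x70
body[7] xor  r4, r1, r4 → r4=0xf6
epilogue: pop r6=0x9b, sp=0x98
epilogue: pop r2=0x05, sp=0x99
prologue pushed ['r2', 'r6'] at ['0x98', '0x97']

MEM = 0x9b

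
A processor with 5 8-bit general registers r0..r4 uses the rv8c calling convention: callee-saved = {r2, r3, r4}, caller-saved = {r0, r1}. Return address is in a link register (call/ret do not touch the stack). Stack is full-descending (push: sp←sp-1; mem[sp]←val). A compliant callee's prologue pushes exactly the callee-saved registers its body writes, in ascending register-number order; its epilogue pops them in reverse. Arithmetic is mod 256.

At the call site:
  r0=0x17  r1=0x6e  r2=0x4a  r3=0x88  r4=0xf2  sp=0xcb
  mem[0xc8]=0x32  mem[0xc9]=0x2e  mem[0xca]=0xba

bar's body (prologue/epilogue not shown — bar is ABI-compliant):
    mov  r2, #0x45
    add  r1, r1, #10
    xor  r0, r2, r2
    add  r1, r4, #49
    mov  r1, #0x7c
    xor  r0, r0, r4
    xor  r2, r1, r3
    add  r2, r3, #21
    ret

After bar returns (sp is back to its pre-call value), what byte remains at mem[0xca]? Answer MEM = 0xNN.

prologue: push r2 → mem[0xca]=0x4a, sp=0xca
body[0] mov  r2, #0x45 → r2=0x45
body[1] add  r1, r1, #10 → r1=0x78
body[2] xor  r0, r2, r2 → r0=0x00
body[3] add  r1, r4, #49 → r1=0x23
body[4] mov  r1, #0x7c → r1=0x7c
body[5] xor  r0, r0, r4 → r0=0xf2
body[6] xor  r2, r1, r3 → r2=0xf4
body[7] add  r2, r3, #21 → r2=0x9d
epilogue: pop r2=0x4a, sp=0xcb
prologue pushed ['r2'] at ['0xca']

MEM = 0x4a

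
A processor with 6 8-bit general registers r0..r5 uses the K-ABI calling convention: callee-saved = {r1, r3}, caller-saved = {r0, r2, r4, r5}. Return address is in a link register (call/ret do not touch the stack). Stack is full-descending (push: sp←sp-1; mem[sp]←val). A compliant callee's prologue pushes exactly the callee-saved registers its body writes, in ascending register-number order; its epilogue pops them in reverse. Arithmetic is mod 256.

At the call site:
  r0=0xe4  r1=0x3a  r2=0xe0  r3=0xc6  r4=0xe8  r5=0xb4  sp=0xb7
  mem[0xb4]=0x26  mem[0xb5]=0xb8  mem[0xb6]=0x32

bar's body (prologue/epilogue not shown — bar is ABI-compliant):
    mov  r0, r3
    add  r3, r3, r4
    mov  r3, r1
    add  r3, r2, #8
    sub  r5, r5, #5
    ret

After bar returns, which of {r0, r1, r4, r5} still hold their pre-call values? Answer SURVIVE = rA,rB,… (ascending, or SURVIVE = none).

prologue: push r3 -> mem[0xb6]=0xc6, sp=0xb6
body[0] mov  r0, r3 -> r0=0xc6
body[1] add  r3, r3, r4 -> r3=0xae
body[2] mov  r3, r1 -> r3=0x3a
body[3] add  r3, r2, #8 -> r3=0xe8
body[4] sub  r5, r5, #5 -> r5=0xaf
epilogue: pop r3=0xc6, sp=0xb7
r0: caller-saved, written=True
r1: callee-saved, written=False
r4: caller-saved, written=False
r5: caller-saved, written=True

SURVIVE = r1,r4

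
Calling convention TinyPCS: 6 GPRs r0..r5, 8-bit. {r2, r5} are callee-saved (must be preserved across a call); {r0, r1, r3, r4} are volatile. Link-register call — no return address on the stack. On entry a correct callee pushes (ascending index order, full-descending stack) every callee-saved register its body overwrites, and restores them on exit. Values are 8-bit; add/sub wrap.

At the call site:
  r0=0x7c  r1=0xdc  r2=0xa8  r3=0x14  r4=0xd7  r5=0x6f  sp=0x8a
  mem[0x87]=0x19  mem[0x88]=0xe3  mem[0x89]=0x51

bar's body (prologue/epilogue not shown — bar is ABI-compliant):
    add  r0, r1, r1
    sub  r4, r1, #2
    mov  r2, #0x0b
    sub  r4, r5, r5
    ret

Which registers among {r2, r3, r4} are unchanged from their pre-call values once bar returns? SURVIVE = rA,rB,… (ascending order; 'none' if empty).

SURVIVE = r2,r3

prologue: push r2 -> mem[0x89]=0xa8, sp=0x89
body[0] add  r0, r1, r1 -> r0=0xb8
body[1] sub  r4, r1, #2 -> r4=0xda
body[2] mov  r2, #0x0b -> r2=0x0b
body[3] sub  r4, r5, r5 -> r4=0x00
epilogue: pop r2=0xa8, sp=0x8a
r2: callee-saved, written=True
r3: caller-saved, written=False
r4: caller-saved, written=True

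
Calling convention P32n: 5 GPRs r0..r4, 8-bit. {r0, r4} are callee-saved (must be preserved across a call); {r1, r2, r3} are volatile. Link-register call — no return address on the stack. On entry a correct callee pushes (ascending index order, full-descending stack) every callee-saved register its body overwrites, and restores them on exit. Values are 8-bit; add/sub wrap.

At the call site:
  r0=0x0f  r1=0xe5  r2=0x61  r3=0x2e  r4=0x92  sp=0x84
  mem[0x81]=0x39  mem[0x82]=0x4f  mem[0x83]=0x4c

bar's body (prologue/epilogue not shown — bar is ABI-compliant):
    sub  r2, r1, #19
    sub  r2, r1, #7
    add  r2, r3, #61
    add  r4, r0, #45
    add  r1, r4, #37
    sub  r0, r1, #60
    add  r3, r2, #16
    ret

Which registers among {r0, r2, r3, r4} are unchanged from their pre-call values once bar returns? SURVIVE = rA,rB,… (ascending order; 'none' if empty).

SURVIVE = r0,r4

prologue: push r0 -> mem[0x83]=0x0f, sp=0x83
prologue: push r4 -> mem[0x82]=0x92, sp=0x82
body[0] sub  r2, r1, #19 -> r2=0xd2
body[1] sub  r2, r1, #7 -> r2=0xde
body[2] add  r2, r3, #61 -> r2=0x6b
body[3] add  r4, r0, #45 -> r4=0x3c
body[4] add  r1, r4, #37 -> r1=0x61
body[5] sub  r0, r1, #60 -> r0=0x25
body[6] add  r3, r2, #16 -> r3=0x7b
epilogue: pop r4=0x92, sp=0x83
epilogue: pop r0=0x0f, sp=0x84
r0: callee-saved, written=True
r2: caller-saved, written=True
r3: caller-saved, written=True
r4: callee-saved, written=True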